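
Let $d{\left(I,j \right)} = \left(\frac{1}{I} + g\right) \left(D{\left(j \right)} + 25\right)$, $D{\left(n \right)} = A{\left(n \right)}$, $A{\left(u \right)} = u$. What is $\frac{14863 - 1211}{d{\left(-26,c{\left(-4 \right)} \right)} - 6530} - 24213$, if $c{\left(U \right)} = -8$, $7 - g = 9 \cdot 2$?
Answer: $- \frac{4229373319}{174659} \approx -24215.0$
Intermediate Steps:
$g = -11$ ($g = 7 - 9 \cdot 2 = 7 - 18 = -11$)
$D{\left(n \right)} = n$
$d{\left(I,j \right)} = \left(-11 + \frac{1}{I}\right) \left(25 + j\right)$ ($d{\left(I,j \right)} = \left(\frac{1}{I} - 11\right) \left(j + 25\right) = \left(-11 + \frac{1}{I}\right) \left(25 + j\right)$)
$\frac{14863 - 1211}{d{\left(-26,c{\left(-4 \right)} \right)} - 6530} - 24213 = \frac{14863 - 1211}{\frac{25 - 8 - - 286 \left(25 - 8\right)}{-26} - 6530} - 24213 = \frac{13652}{- \frac{25 - 8 - \left(-286\right) 17}{26} - 6530} - 24213 = \frac{13652}{- \frac{25 - 8 + 4862}{26} - 6530} - 24213 = \frac{13652}{\left(- \frac{1}{26}\right) 4879 - 6530} - 24213 = \frac{13652}{- \frac{4879}{26} - 6530} - 24213 = \frac{13652}{- \frac{174659}{26}} - 24213 = 13652 \left(- \frac{26}{174659}\right) - 24213 = - \frac{354952}{174659} - 24213 = - \frac{4229373319}{174659}$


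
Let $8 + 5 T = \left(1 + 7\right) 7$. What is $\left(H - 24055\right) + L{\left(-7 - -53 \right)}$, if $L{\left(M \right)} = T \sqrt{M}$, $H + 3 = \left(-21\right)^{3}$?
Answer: $-33319 + \frac{48 \sqrt{46}}{5} \approx -33254.0$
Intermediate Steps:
$T = \frac{48}{5}$ ($T = - \frac{8}{5} + \frac{\left(1 + 7\right) 7}{5} = - \frac{8}{5} + \frac{8 \cdot 7}{5} = - \frac{8}{5} + \frac{1}{5} \cdot 56 = - \frac{8}{5} + \frac{56}{5} = \frac{48}{5} \approx 9.6$)
$H = -9264$ ($H = -3 + \left(-21\right)^{3} = -3 - 9261 = -9264$)
$L{\left(M \right)} = \frac{48 \sqrt{M}}{5}$
$\left(H - 24055\right) + L{\left(-7 - -53 \right)} = \left(-9264 - 24055\right) + \frac{48 \sqrt{-7 - -53}}{5} = -33319 + \frac{48 \sqrt{-7 + 53}}{5} = -33319 + \frac{48 \sqrt{46}}{5}$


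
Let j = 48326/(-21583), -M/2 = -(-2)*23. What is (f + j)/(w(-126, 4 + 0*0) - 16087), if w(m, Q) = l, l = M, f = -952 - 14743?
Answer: 338793511/349191357 ≈ 0.97022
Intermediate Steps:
f = -15695
M = -92 (M = -(-4)*(-1*23) = -(-4)*(-23) = -2*46 = -92)
l = -92
j = -48326/21583 (j = 48326*(-1/21583) = -48326/21583 ≈ -2.2391)
w(m, Q) = -92
(f + j)/(w(-126, 4 + 0*0) - 16087) = (-15695 - 48326/21583)/(-92 - 16087) = -338793511/21583/(-16179) = -338793511/21583*(-1/16179) = 338793511/349191357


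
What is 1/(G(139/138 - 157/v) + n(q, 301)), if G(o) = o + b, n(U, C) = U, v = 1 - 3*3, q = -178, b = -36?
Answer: -552/106739 ≈ -0.0051715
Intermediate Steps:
v = -8 (v = 1 - 9 = -8)
G(o) = -36 + o (G(o) = o - 36 = -36 + o)
1/(G(139/138 - 157/v) + n(q, 301)) = 1/((-36 + (139/138 - 157/(-8))) - 178) = 1/((-36 + (139*(1/138) - 157*(-1/8))) - 178) = 1/((-36 + (139/138 + 157/8)) - 178) = 1/((-36 + 11389/552) - 178) = 1/(-8483/552 - 178) = 1/(-106739/552) = -552/106739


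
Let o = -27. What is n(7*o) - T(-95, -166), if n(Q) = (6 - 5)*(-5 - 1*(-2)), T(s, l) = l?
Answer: 163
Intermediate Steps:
n(Q) = -3 (n(Q) = 1*(-5 + 2) = 1*(-3) = -3)
n(7*o) - T(-95, -166) = -3 - 1*(-166) = -3 + 166 = 163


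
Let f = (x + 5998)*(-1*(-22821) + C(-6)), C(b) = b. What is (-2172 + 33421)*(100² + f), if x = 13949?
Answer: 14221445055445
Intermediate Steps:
f = 455090805 (f = (13949 + 5998)*(-1*(-22821) - 6) = 19947*(22821 - 6) = 19947*22815 = 455090805)
(-2172 + 33421)*(100² + f) = (-2172 + 33421)*(100² + 455090805) = 31249*(10000 + 455090805) = 31249*455100805 = 14221445055445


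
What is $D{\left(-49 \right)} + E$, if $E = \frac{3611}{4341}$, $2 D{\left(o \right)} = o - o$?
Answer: $\frac{3611}{4341} \approx 0.83184$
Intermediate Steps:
$D{\left(o \right)} = 0$ ($D{\left(o \right)} = \frac{o - o}{2} = \frac{1}{2} \cdot 0 = 0$)
$E = \frac{3611}{4341}$ ($E = 3611 \cdot \frac{1}{4341} = \frac{3611}{4341} \approx 0.83184$)
$D{\left(-49 \right)} + E = 0 + \frac{3611}{4341} = \frac{3611}{4341}$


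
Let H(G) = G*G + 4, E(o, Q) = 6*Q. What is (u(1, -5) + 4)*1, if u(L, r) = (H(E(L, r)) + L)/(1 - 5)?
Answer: -889/4 ≈ -222.25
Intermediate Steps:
H(G) = 4 + G² (H(G) = G² + 4 = 4 + G²)
u(L, r) = -1 - 9*r² - L/4 (u(L, r) = ((4 + (6*r)²) + L)/(1 - 5) = ((4 + 36*r²) + L)/(-4) = (4 + L + 36*r²)*(-¼) = -1 - 9*r² - L/4)
(u(1, -5) + 4)*1 = ((-1 - 9*(-5)² - ¼*1) + 4)*1 = ((-1 - 9*25 - ¼) + 4)*1 = ((-1 - 225 - ¼) + 4)*1 = (-905/4 + 4)*1 = -889/4*1 = -889/4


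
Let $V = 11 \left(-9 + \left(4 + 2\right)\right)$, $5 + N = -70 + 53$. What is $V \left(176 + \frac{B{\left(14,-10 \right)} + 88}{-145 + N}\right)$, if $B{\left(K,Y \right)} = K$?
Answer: $- \frac{966570}{167} \approx -5787.8$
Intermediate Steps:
$N = -22$ ($N = -5 + \left(-70 + 53\right) = -5 - 17 = -22$)
$V = -33$ ($V = 11 \left(-9 + 6\right) = 11 \left(-3\right) = -33$)
$V \left(176 + \frac{B{\left(14,-10 \right)} + 88}{-145 + N}\right) = - 33 \left(176 + \frac{14 + 88}{-145 - 22}\right) = - 33 \left(176 + \frac{102}{-167}\right) = - 33 \left(176 + 102 \left(- \frac{1}{167}\right)\right) = - 33 \left(176 - \frac{102}{167}\right) = \left(-33\right) \frac{29290}{167} = - \frac{966570}{167}$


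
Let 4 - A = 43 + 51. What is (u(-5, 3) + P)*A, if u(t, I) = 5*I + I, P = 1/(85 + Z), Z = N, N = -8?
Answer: -124830/77 ≈ -1621.2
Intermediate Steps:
Z = -8
A = -90 (A = 4 - (43 + 51) = 4 - 1*94 = 4 - 94 = -90)
P = 1/77 (P = 1/(85 - 8) = 1/77 ≈ 0.012987)
u(t, I) = 6*I
(u(-5, 3) + P)*A = (6*3 + 1/77)*(-90) = (18 + 1/77)*(-90) = (1387/77)*(-90) = -124830/77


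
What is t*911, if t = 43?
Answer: 39173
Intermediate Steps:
t*911 = 43*911 = 39173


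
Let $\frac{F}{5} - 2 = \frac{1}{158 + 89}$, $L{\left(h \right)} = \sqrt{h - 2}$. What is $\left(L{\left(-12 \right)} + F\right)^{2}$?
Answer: $\frac{5271499}{61009} + \frac{4950 i \sqrt{14}}{247} \approx 86.405 + 74.985 i$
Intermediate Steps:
$L{\left(h \right)} = \sqrt{-2 + h}$
$F = \frac{2475}{247}$ ($F = 10 + \frac{5}{158 + 89} = 10 + \frac{5}{247} = \frac{2475}{247} \approx 10.02$)
$\left(L{\left(-12 \right)} + F\right)^{2} = \left(\sqrt{-2 - 12} + \frac{2475}{247}\right)^{2} = \left(\sqrt{-14} + \frac{2475}{247}\right)^{2} = \left(i \sqrt{14} + \frac{2475}{247}\right)^{2} = \left(\frac{2475}{247} + i \sqrt{14}\right)^{2}$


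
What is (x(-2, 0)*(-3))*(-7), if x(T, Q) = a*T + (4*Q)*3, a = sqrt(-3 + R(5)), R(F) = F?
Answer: -42*sqrt(2) ≈ -59.397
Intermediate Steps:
a = sqrt(2) (a = sqrt(-3 + 5) = sqrt(2) ≈ 1.4142)
x(T, Q) = 12*Q + T*sqrt(2) (x(T, Q) = sqrt(2)*T + (4*Q)*3 = T*sqrt(2) + 12*Q = 12*Q + T*sqrt(2))
(x(-2, 0)*(-3))*(-7) = ((12*0 - 2*sqrt(2))*(-3))*(-7) = ((0 - 2*sqrt(2))*(-3))*(-7) = (-2*sqrt(2)*(-3))*(-7) = (6*sqrt(2))*(-7) = -42*sqrt(2)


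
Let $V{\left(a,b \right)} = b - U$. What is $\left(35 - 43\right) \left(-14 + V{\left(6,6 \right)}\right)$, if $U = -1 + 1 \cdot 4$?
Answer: $88$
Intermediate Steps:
$U = 3$ ($U = -1 + 4 = 3$)
$V{\left(a,b \right)} = -3 + b$ ($V{\left(a,b \right)} = b - 3 = -3 + b$)
$\left(35 - 43\right) \left(-14 + V{\left(6,6 \right)}\right) = \left(35 - 43\right) \left(-14 + \left(-3 + 6\right)\right) = - 8 \left(-14 + 3\right) = \left(-8\right) \left(-11\right) = 88$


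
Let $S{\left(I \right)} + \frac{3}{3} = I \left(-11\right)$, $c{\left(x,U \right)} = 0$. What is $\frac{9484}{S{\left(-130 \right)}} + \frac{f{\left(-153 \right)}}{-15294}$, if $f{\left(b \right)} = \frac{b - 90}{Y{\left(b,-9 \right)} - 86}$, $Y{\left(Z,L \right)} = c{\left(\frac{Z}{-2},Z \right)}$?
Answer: $\frac{4157935403}{626513612} \approx 6.6366$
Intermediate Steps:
$S{\left(I \right)} = -1 - 11 I$ ($S{\left(I \right)} = -1 + I \left(-11\right) = -1 - 11 I$)
$Y{\left(Z,L \right)} = 0$
$f{\left(b \right)} = \frac{45}{43} - \frac{b}{86}$ ($f{\left(b \right)} = \frac{b - 90}{0 - 86} = \frac{-90 + b}{-86} = \left(-90 + b\right) \left(- \frac{1}{86}\right) = \frac{45}{43} - \frac{b}{86}$)
$\frac{9484}{S{\left(-130 \right)}} + \frac{f{\left(-153 \right)}}{-15294} = \frac{9484}{-1 - -1430} + \frac{\frac{45}{43} - - \frac{153}{86}}{-15294} = \frac{9484}{-1 + 1430} + \left(\frac{45}{43} + \frac{153}{86}\right) \left(- \frac{1}{15294}\right) = \frac{9484}{1429} + \frac{243}{86} \left(- \frac{1}{15294}\right) = 9484 \cdot \frac{1}{1429} - \frac{81}{438428} = \frac{9484}{1429} - \frac{81}{438428} = \frac{4157935403}{626513612}$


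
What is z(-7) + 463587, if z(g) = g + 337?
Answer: 463917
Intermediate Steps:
z(g) = 337 + g
z(-7) + 463587 = (337 - 7) + 463587 = 330 + 463587 = 463917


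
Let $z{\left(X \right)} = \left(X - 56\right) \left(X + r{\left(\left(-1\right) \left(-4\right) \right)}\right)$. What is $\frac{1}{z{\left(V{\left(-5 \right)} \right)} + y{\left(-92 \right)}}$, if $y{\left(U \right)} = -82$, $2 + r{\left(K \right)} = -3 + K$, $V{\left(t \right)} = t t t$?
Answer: $\frac{1}{22724} \approx 4.4006 \cdot 10^{-5}$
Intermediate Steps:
$V{\left(t \right)} = t^{3}$ ($V{\left(t \right)} = t^{2} t = t^{3}$)
$r{\left(K \right)} = -5 + K$ ($r{\left(K \right)} = -2 + \left(-3 + K\right) = -5 + K$)
$z{\left(X \right)} = \left(-1 + X\right) \left(-56 + X\right)$ ($z{\left(X \right)} = \left(X - 56\right) \left(X - 1\right) = \left(-56 + X\right) \left(X + \left(-5 + 4\right)\right) = \left(-56 + X\right) \left(X - 1\right) = \left(-56 + X\right) \left(-1 + X\right) = \left(-1 + X\right) \left(-56 + X\right)$)
$\frac{1}{z{\left(V{\left(-5 \right)} \right)} + y{\left(-92 \right)}} = \frac{1}{\left(56 + \left(\left(-5\right)^{3}\right)^{2} - 57 \left(-5\right)^{3}\right) - 82} = \frac{1}{\left(56 + \left(-125\right)^{2} - -7125\right) - 82} = \frac{1}{\left(56 + 15625 + 7125\right) - 82} = \frac{1}{22806 - 82} = \frac{1}{22724}$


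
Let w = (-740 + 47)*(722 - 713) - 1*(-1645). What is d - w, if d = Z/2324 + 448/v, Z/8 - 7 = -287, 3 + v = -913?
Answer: 87252528/19007 ≈ 4590.5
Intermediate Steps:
v = -916 (v = -3 - 913 = -916)
Z = -2240 (Z = 56 + 8*(-287) = 56 - 2296 = -2240)
w = -4592 (w = -693*9 + 1645 = -6237 + 1645 = -4592)
d = -27616/19007 (d = -2240/2324 + 448/(-916) = -2240*1/2324 + 448*(-1/916) = -80/83 - 112/229 = -27616/19007 ≈ -1.4529)
d - w = -27616/19007 - 1*(-4592) = -27616/19007 + 4592 = 87252528/19007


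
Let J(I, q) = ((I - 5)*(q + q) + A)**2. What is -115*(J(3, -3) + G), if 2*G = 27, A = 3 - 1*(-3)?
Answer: -77625/2 ≈ -38813.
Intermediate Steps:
A = 6 (A = 3 + 3 = 6)
J(I, q) = (6 + 2*q*(-5 + I))**2 (J(I, q) = ((I - 5)*(q + q) + 6)**2 = ((-5 + I)*(2*q) + 6)**2 = (2*q*(-5 + I) + 6)**2 = (6 + 2*q*(-5 + I))**2)
G = 27/2 (G = (1/2)*27 = 27/2 ≈ 13.500)
-115*(J(3, -3) + G) = -115*(4*(3 - 5*(-3) + 3*(-3))**2 + 27/2) = -115*(4*(3 + 15 - 9)**2 + 27/2) = -115*(4*9**2 + 27/2) = -115*(4*81 + 27/2) = -115*(324 + 27/2) = -115*675/2 = -77625/2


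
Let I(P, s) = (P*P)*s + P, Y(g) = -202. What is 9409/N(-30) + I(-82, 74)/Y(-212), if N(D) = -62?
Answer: -16372623/6262 ≈ -2614.6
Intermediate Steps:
I(P, s) = P + s*P**2 (I(P, s) = P**2*s + P = s*P**2 + P = P + s*P**2)
9409/N(-30) + I(-82, 74)/Y(-212) = 9409/(-62) - 82*(1 - 82*74)/(-202) = 9409*(-1/62) - 82*(1 - 6068)*(-1/202) = -9409/62 - 82*(-6067)*(-1/202) = -9409/62 + 497494*(-1/202) = -9409/62 - 248747/101 = -16372623/6262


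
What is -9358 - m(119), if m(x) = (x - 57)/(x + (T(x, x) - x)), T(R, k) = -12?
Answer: -56117/6 ≈ -9352.8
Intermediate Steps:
m(x) = 19/4 - x/12 (m(x) = (x - 57)/(x + (-12 - x)) = (-57 + x)/(-12) = (-57 + x)*(-1/12) = 19/4 - x/12)
-9358 - m(119) = -9358 - (19/4 - 1/12*119) = -9358 - (19/4 - 119/12) = -9358 - 1*(-31/6) = -9358 + 31/6 = -56117/6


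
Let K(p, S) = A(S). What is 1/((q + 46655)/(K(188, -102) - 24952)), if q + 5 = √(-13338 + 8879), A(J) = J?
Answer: -1168769100/2176226959 + 175378*I*√91/2176226959 ≈ -0.53706 + 0.00076876*I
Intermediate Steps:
K(p, S) = S
q = -5 + 7*I*√91 (q = -5 + √(-13338 + 8879) = -5 + √(-4459) = -5 + 7*I*√91 ≈ -5.0 + 66.776*I)
1/((q + 46655)/(K(188, -102) - 24952)) = 1/(((-5 + 7*I*√91) + 46655)/(-102 - 24952)) = 1/((46650 + 7*I*√91)/(-25054)) = 1/((46650 + 7*I*√91)*(-1/25054)) = 1/(-23325/12527 - 7*I*√91/25054)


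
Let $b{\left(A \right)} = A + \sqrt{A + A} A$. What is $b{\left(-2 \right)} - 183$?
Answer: $-185 - 4 i \approx -185.0 - 4.0 i$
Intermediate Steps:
$b{\left(A \right)} = A + \sqrt{2} A^{\frac{3}{2}}$ ($b{\left(A \right)} = A + \sqrt{2 A} A = A + \sqrt{2} \sqrt{A} A = A + \sqrt{2} A^{\frac{3}{2}}$)
$b{\left(-2 \right)} - 183 = \left(-2 + \sqrt{2} \left(-2\right)^{\frac{3}{2}}\right) - 183 = \left(-2 + \sqrt{2} \left(- 2 i \sqrt{2}\right)\right) - 183 = \left(-2 - 4 i\right) - 183 = -185 - 4 i$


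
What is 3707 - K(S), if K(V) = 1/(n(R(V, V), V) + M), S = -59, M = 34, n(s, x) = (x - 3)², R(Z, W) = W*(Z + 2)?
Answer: 14375745/3878 ≈ 3707.0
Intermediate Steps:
R(Z, W) = W*(2 + Z)
n(s, x) = (-3 + x)²
K(V) = 1/(34 + (-3 + V)²) (K(V) = 1/((-3 + V)² + 34) = 1/(34 + (-3 + V)²))
3707 - K(S) = 3707 - 1/(34 + (-3 - 59)²) = 3707 - 1/(34 + (-62)²) = 3707 - 1/(34 + 3844) = 3707 - 1/3878 = 14375745/3878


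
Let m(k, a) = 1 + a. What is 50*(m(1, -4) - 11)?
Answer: -700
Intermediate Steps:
50*(m(1, -4) - 11) = 50*((1 - 4) - 11) = 50*(-3 - 11) = 50*(-14) = -700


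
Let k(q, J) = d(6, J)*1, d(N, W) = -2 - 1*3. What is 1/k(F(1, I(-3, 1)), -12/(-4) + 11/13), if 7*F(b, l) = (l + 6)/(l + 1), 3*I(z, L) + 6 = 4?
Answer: -⅕ ≈ -0.20000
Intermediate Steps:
I(z, L) = -⅔ (I(z, L) = -2 + (⅓)*4 = -2 + 4/3 = -⅔)
F(b, l) = (6 + l)/(7*(1 + l)) (F(b, l) = ((l + 6)/(l + 1))/7 = ((6 + l)/(1 + l))/7 = (6 + l)/(7*(1 + l)))
d(N, W) = -5 (d(N, W) = -2 - 3 = -5)
k(q, J) = -5 (k(q, J) = -5*1 = -5)
1/k(F(1, I(-3, 1)), -12/(-4) + 11/13) = 1/(-5) = -⅕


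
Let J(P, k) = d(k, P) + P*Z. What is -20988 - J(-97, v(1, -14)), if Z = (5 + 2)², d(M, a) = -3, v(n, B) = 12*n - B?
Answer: -16232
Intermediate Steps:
v(n, B) = -B + 12*n
Z = 49 (Z = 7² = 49)
J(P, k) = -3 + 49*P (J(P, k) = -3 + P*49 = -3 + 49*P)
-20988 - J(-97, v(1, -14)) = -20988 - (-3 + 49*(-97)) = -20988 - (-3 - 4753) = -20988 - 1*(-4756) = -20988 + 4756 = -16232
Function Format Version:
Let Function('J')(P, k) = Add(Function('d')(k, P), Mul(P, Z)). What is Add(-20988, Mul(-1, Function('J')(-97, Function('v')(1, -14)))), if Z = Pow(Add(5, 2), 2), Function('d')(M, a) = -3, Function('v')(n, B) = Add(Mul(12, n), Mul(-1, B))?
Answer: -16232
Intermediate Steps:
Function('v')(n, B) = Add(Mul(-1, B), Mul(12, n))
Z = 49 (Z = Pow(7, 2) = 49)
Function('J')(P, k) = Add(-3, Mul(49, P)) (Function('J')(P, k) = Add(-3, Mul(P, 49)) = Add(-3, Mul(49, P)))
Add(-20988, Mul(-1, Function('J')(-97, Function('v')(1, -14)))) = Add(-20988, Mul(-1, Add(-3, Mul(49, -97)))) = Add(-20988, Mul(-1, Add(-3, -4753))) = Add(-20988, Mul(-1, -4756)) = Add(-20988, 4756) = -16232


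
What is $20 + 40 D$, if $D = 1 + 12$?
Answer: $540$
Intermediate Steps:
$D = 13$
$20 + 40 D = 20 + 40 \cdot 13 = 20 + 520 = 540$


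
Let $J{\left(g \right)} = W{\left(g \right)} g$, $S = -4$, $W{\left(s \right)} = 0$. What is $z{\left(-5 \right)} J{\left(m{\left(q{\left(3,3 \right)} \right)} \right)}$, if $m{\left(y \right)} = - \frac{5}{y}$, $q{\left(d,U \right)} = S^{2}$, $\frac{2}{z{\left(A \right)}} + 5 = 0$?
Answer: $0$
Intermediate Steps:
$z{\left(A \right)} = - \frac{2}{5}$ ($z{\left(A \right)} = \frac{2}{-5 + 0} = \frac{2}{-5} = 2 \left(- \frac{1}{5}\right) = - \frac{2}{5}$)
$q{\left(d,U \right)} = 16$ ($q{\left(d,U \right)} = \left(-4\right)^{2} = 16$)
$J{\left(g \right)} = 0$ ($J{\left(g \right)} = 0 g = 0$)
$z{\left(-5 \right)} J{\left(m{\left(q{\left(3,3 \right)} \right)} \right)} = \left(- \frac{2}{5}\right) 0 = 0$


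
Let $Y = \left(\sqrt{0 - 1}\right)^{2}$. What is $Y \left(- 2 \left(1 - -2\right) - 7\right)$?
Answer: $13$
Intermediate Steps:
$Y = -1$ ($Y = \left(\sqrt{-1}\right)^{2} = i^{2} = -1$)
$Y \left(- 2 \left(1 - -2\right) - 7\right) = - (- 2 \left(1 - -2\right) - 7) = - (- 2 \left(1 + \left(-2 + 4\right)\right) - 7) = - (- 2 \left(1 + 2\right) - 7) = - (\left(-2\right) 3 - 7) = - (-6 - 7) = \left(-1\right) \left(-13\right) = 13$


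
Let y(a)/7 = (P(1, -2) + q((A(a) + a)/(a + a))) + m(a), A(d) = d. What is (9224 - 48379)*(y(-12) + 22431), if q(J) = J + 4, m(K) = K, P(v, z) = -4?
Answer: -875270870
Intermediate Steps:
q(J) = 4 + J
y(a) = 7 + 7*a (y(a) = 7*((-4 + (4 + (a + a)/(a + a))) + a) = 7*((-4 + (4 + (2*a)/((2*a)))) + a) = 7*((-4 + (4 + (2*a)*(1/(2*a)))) + a) = 7*((-4 + (4 + 1)) + a) = 7*((-4 + 5) + a) = 7*(1 + a) = 7 + 7*a)
(9224 - 48379)*(y(-12) + 22431) = (9224 - 48379)*((7 + 7*(-12)) + 22431) = -39155*((7 - 84) + 22431) = -39155*(-77 + 22431) = -39155*22354 = -875270870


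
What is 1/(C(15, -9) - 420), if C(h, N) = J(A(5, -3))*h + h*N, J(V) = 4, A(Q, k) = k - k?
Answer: -1/495 ≈ -0.0020202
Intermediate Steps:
A(Q, k) = 0
C(h, N) = 4*h + N*h (C(h, N) = 4*h + h*N = 4*h + N*h)
1/(C(15, -9) - 420) = 1/(15*(4 - 9) - 420) = 1/(15*(-5) - 420) = 1/(-75 - 420) = 1/(-495) = -1/495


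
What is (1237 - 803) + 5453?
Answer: 5887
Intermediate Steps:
(1237 - 803) + 5453 = 434 + 5453 = 5887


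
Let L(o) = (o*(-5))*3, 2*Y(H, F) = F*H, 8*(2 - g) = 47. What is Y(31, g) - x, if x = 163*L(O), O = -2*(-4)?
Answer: 311999/16 ≈ 19500.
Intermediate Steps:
g = -31/8 (g = 2 - 1/8*47 = 2 - 47/8 = -31/8 ≈ -3.8750)
Y(H, F) = F*H/2 (Y(H, F) = (F*H)/2 = F*H/2)
O = 8
L(o) = -15*o (L(o) = -5*o*3 = -15*o)
x = -19560 (x = 163*(-15*8) = 163*(-120) = -19560)
Y(31, g) - x = (1/2)*(-31/8)*31 - 1*(-19560) = -961/16 + 19560 = 311999/16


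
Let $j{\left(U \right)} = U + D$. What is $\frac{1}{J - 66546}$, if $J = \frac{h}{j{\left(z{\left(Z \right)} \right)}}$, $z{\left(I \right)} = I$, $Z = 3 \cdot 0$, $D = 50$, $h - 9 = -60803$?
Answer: $- \frac{25}{1694047} \approx -1.4758 \cdot 10^{-5}$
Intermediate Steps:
$h = -60794$ ($h = 9 - 60803 = -60794$)
$Z = 0$
$j{\left(U \right)} = 50 + U$ ($j{\left(U \right)} = U + 50 = 50 + U$)
$J = - \frac{30397}{25}$ ($J = - \frac{60794}{50 + 0} = - \frac{60794}{50} = \left(-60794\right) \frac{1}{50} = - \frac{30397}{25} \approx -1215.9$)
$\frac{1}{J - 66546} = \frac{1}{- \frac{30397}{25} - 66546} = \frac{1}{- \frac{1694047}{25}} = - \frac{25}{1694047}$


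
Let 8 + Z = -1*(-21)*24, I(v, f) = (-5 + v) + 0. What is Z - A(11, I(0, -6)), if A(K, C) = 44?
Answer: 452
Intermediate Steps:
I(v, f) = -5 + v
Z = 496 (Z = -8 - 1*(-21)*24 = -8 + 21*24 = -8 + 504 = 496)
Z - A(11, I(0, -6)) = 496 - 1*44 = 496 - 44 = 452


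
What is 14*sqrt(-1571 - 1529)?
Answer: 140*I*sqrt(31) ≈ 779.49*I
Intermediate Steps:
14*sqrt(-1571 - 1529) = 14*sqrt(-3100) = 14*(10*I*sqrt(31)) = 140*I*sqrt(31)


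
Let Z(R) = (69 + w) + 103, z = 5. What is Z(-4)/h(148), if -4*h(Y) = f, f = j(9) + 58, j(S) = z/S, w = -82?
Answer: -3240/527 ≈ -6.1480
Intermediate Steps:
j(S) = 5/S
f = 527/9 (f = 5/9 + 58 = 527/9 ≈ 58.556)
h(Y) = -527/36 (h(Y) = -¼*527/9 = -527/36)
Z(R) = 90 (Z(R) = (69 - 82) + 103 = -13 + 103 = 90)
Z(-4)/h(148) = 90/(-527/36) = 90*(-36/527) = -3240/527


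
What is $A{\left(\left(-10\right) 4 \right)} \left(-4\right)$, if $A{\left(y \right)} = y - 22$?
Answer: $248$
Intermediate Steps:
$A{\left(y \right)} = -22 + y$
$A{\left(\left(-10\right) 4 \right)} \left(-4\right) = \left(-22 - 40\right) \left(-4\right) = \left(-62\right) \left(-4\right) = 248$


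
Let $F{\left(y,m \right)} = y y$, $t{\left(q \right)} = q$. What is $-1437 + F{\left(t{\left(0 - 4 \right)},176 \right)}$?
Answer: $-1421$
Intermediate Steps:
$F{\left(y,m \right)} = y^{2}$
$-1437 + F{\left(t{\left(0 - 4 \right)},176 \right)} = -1437 + \left(0 - 4\right)^{2} = -1437 + \left(-4\right)^{2} = -1437 + 16 = -1421$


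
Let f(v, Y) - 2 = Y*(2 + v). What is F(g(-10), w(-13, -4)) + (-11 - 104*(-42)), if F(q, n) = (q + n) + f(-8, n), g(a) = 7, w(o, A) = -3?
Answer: 4381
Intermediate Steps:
f(v, Y) = 2 + Y*(2 + v)
F(q, n) = 2 + q - 5*n (F(q, n) = (q + n) + (2 + 2*n + n*(-8)) = (n + q) + (2 + 2*n - 8*n) = (n + q) + (2 - 6*n) = 2 + q - 5*n)
F(g(-10), w(-13, -4)) + (-11 - 104*(-42)) = (2 + 7 - 5*(-3)) + (-11 - 104*(-42)) = (2 + 7 + 15) + (-11 + 4368) = 24 + 4357 = 4381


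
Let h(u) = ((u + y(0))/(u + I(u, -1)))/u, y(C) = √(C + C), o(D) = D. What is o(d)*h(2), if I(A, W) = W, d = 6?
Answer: 6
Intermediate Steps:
y(C) = √2*√C (y(C) = √(2*C) = √2*√C)
h(u) = 1/(-1 + u) (h(u) = ((u + √2*√0)/(u - 1))/u = ((u + √2*0)/(-1 + u))/u = ((u + 0)/(-1 + u))/u = (u/(-1 + u))/u = 1/(-1 + u))
o(d)*h(2) = 6/(-1 + 2) = 6/1 = 6*1 = 6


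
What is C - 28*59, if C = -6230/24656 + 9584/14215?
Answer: -289426771213/175242520 ≈ -1651.6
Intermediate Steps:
C = 73871827/175242520 (C = -6230*1/24656 + 9584*(1/14215) = -3115/12328 + 9584/14215 = 73871827/175242520 ≈ 0.42154)
C - 28*59 = 73871827/175242520 - 28*59 = 73871827/175242520 - 1*1652 = 73871827/175242520 - 1652 = -289426771213/175242520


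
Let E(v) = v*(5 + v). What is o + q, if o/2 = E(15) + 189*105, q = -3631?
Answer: 36659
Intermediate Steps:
o = 40290 (o = 2*(15*(5 + 15) + 189*105) = 2*(15*20 + 19845) = 2*(300 + 19845) = 2*20145 = 40290)
o + q = 40290 - 3631 = 36659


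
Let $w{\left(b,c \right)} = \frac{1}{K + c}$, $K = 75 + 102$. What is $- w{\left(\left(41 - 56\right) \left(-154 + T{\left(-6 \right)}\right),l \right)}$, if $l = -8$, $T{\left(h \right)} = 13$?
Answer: $- \frac{1}{169} \approx -0.0059172$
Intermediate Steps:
$K = 177$
$w{\left(b,c \right)} = \frac{1}{177 + c}$
$- w{\left(\left(41 - 56\right) \left(-154 + T{\left(-6 \right)}\right),l \right)} = - \frac{1}{177 - 8} = - \frac{1}{169}$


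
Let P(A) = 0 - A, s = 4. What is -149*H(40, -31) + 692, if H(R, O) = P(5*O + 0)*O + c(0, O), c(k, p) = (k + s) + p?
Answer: 720660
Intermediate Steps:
c(k, p) = 4 + k + p (c(k, p) = (k + 4) + p = (4 + k) + p = 4 + k + p)
P(A) = -A
H(R, O) = 4 + O - 5*O² (H(R, O) = (-(5*O + 0))*O + (4 + 0 + O) = (-5*O)*O + (4 + O) = -5*O² + (4 + O) = 4 + O - 5*O²)
-149*H(40, -31) + 692 = -149*(4 - 31 - 5*(-31)²) + 692 = -149*(4 - 31 - 5*961) + 692 = -149*(4 - 31 - 4805) + 692 = -149*(-4832) + 692 = 719968 + 692 = 720660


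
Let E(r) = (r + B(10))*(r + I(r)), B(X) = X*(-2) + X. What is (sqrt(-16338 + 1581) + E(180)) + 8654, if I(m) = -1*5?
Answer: 38404 + I*sqrt(14757) ≈ 38404.0 + 121.48*I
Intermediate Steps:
I(m) = -5
B(X) = -X (B(X) = -2*X + X = -X)
E(r) = (-10 + r)*(-5 + r) (E(r) = (r - 1*10)*(r - 5) = (r - 10)*(-5 + r) = (-10 + r)*(-5 + r))
(sqrt(-16338 + 1581) + E(180)) + 8654 = (sqrt(-16338 + 1581) + (50 + 180**2 - 15*180)) + 8654 = (sqrt(-14757) + (50 + 32400 - 2700)) + 8654 = (I*sqrt(14757) + 29750) + 8654 = (29750 + I*sqrt(14757)) + 8654 = 38404 + I*sqrt(14757)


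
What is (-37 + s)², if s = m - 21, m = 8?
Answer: 2500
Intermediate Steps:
s = -13 (s = 8 - 21 = -13)
(-37 + s)² = (-37 - 13)² = (-50)² = 2500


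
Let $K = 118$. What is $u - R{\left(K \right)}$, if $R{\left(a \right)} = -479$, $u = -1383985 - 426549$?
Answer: $-1810055$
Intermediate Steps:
$u = -1810534$
$u - R{\left(K \right)} = -1810534 - -479 = -1810534 + 479 = -1810055$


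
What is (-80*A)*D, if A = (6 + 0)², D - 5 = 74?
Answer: -227520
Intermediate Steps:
D = 79 (D = 5 + 74 = 79)
A = 36 (A = 6² = 36)
(-80*A)*D = -80*36*79 = -2880*79 = -227520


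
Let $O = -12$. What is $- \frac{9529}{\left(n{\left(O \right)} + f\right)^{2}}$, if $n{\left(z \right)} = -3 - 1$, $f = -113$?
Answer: $- \frac{733}{1053} \approx -0.69611$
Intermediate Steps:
$n{\left(z \right)} = -4$
$- \frac{9529}{\left(n{\left(O \right)} + f\right)^{2}} = - \frac{9529}{\left(-4 - 113\right)^{2}} = - \frac{9529}{\left(-117\right)^{2}} = - \frac{9529}{13689} = \left(-9529\right) \frac{1}{13689} = - \frac{733}{1053}$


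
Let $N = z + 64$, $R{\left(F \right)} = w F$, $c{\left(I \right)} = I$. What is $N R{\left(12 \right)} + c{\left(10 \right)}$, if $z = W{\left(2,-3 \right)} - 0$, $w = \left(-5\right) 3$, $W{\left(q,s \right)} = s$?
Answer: $-10970$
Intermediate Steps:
$w = -15$
$z = -3$ ($z = -3 - 0 = -3 + 0 = -3$)
$R{\left(F \right)} = - 15 F$
$N = 61$ ($N = -3 + 64 = 61$)
$N R{\left(12 \right)} + c{\left(10 \right)} = 61 \left(\left(-15\right) 12\right) + 10 = 61 \left(-180\right) + 10 = -10980 + 10 = -10970$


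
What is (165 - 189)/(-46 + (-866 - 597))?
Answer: 8/503 ≈ 0.015905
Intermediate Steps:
(165 - 189)/(-46 + (-866 - 597)) = -24/(-46 - 1463) = -24/(-1509) = -24*(-1/1509) = 8/503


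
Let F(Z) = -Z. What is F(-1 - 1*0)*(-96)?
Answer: -96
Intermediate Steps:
F(-1 - 1*0)*(-96) = -(-1 - 1*0)*(-96) = -(-1 + 0)*(-96) = -1*(-1)*(-96) = 1*(-96) = -96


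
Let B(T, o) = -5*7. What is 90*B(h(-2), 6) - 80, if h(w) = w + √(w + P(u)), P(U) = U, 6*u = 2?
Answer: -3230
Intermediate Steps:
u = ⅓ (u = (⅙)*2 = ⅓ ≈ 0.33333)
h(w) = w + √(⅓ + w) (h(w) = w + √(w + ⅓) = w + √(⅓ + w))
B(T, o) = -35
90*B(h(-2), 6) - 80 = 90*(-35) - 80 = -3150 - 80 = -3230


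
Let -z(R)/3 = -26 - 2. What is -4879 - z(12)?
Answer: -4963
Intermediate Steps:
z(R) = 84 (z(R) = -3*(-26 - 2) = -3*(-28) = 84)
-4879 - z(12) = -4879 - 1*84 = -4879 - 84 = -4963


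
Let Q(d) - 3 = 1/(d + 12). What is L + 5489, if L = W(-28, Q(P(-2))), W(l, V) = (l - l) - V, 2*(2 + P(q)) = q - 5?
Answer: 71316/13 ≈ 5485.8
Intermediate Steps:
P(q) = -9/2 + q/2 (P(q) = -2 + (q - 5)/2 = -2 + (-5 + q)/2 = -2 + (-5/2 + q/2) = -9/2 + q/2)
Q(d) = 3 + 1/(12 + d) (Q(d) = 3 + 1/(d + 12) = 3 + 1/(12 + d))
W(l, V) = -V (W(l, V) = 0 - V = -V)
L = -41/13 (L = -(37 + 3*(-9/2 + (1/2)*(-2)))/(12 + (-9/2 + (1/2)*(-2))) = -(37 + 3*(-9/2 - 1))/(12 + (-9/2 - 1)) = -(37 + 3*(-11/2))/(12 - 11/2) = -(37 - 33/2)/13/2 = -2*41/(13*2) = -1*41/13 = -41/13 ≈ -3.1538)
L + 5489 = -41/13 + 5489 = 71316/13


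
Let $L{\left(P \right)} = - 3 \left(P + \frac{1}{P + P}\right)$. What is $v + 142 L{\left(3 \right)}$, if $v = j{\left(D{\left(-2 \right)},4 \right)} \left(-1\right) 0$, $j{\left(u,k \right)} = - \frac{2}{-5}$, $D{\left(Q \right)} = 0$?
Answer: $-1349$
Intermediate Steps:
$L{\left(P \right)} = - 3 P - \frac{3}{2 P}$ ($L{\left(P \right)} = - 3 \left(P + \frac{1}{2 P}\right) = - 3 P - \frac{3}{2 P}$)
$j{\left(u,k \right)} = \frac{2}{5}$ ($j{\left(u,k \right)} = \left(-2\right) \left(- \frac{1}{5}\right) = \frac{2}{5}$)
$v = 0$ ($v = \frac{2}{5} \left(-1\right) 0 = \left(- \frac{2}{5}\right) 0 = 0$)
$v + 142 L{\left(3 \right)} = 0 + 142 \left(\left(-3\right) 3 - \frac{3}{2 \cdot 3}\right) = 0 + 142 \left(-9 - \frac{1}{2}\right) = 0 + 142 \left(- \frac{19}{2}\right) = 0 - 1349 = -1349$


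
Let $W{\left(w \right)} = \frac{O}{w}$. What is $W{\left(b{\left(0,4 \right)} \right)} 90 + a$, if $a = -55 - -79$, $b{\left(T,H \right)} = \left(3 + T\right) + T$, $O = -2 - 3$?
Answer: $-126$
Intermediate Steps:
$O = -5$
$b{\left(T,H \right)} = 3 + 2 T$
$W{\left(w \right)} = - \frac{5}{w}$
$a = 24$ ($a = -55 + 79 = 24$)
$W{\left(b{\left(0,4 \right)} \right)} 90 + a = - \frac{5}{3 + 2 \cdot 0} \cdot 90 + 24 = - \frac{5}{3 + 0} \cdot 90 + 24 = - \frac{5}{3} \cdot 90 + 24 = \left(-5\right) \frac{1}{3} \cdot 90 + 24 = \left(- \frac{5}{3}\right) 90 + 24 = -150 + 24 = -126$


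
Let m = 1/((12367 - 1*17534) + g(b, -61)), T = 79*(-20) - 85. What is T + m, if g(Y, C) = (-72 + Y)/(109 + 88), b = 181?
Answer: -1694620547/1017790 ≈ -1665.0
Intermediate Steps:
g(Y, C) = -72/197 + Y/197 (g(Y, C) = (-72 + Y)/197 = (-72 + Y)*(1/197) = -72/197 + Y/197)
T = -1665 (T = -1580 - 85 = -1665)
m = -197/1017790 (m = 1/((12367 - 1*17534) + (-72/197 + (1/197)*181)) = 1/((12367 - 17534) + (-72/197 + 181/197)) = 1/(-5167 + 109/197) = 1/(-1017790/197) = -197/1017790 ≈ -0.00019356)
T + m = -1665 - 197/1017790 = -1694620547/1017790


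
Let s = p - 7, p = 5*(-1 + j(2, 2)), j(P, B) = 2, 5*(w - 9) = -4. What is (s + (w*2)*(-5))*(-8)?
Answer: 672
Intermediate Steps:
w = 41/5 (w = 9 + (⅕)*(-4) = 9 - ⅘ = 41/5 ≈ 8.2000)
p = 5 (p = 5*(-1 + 2) = 5*1 = 5)
s = -2 (s = 5 - 7 = -2)
(s + (w*2)*(-5))*(-8) = (-2 + ((41/5)*2)*(-5))*(-8) = (-2 + (82/5)*(-5))*(-8) = (-2 - 82)*(-8) = -84*(-8) = 672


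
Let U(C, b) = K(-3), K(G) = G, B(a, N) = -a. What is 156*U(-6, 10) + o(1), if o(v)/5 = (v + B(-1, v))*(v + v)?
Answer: -448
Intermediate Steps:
o(v) = 10*v*(1 + v) (o(v) = 5*((v - 1*(-1))*(v + v)) = 5*((v + 1)*(2*v)) = 5*((1 + v)*(2*v)) = 5*(2*v*(1 + v)) = 10*v*(1 + v))
U(C, b) = -3
156*U(-6, 10) + o(1) = 156*(-3) + 10*1*(1 + 1) = -468 + 10*1*2 = -468 + 20 = -448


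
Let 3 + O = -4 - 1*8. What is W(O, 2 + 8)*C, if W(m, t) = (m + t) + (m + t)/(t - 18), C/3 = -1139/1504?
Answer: 119595/12032 ≈ 9.9397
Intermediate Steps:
C = -3417/1504 (C = 3*(-1139/1504) = -3417/1504 ≈ -2.2719)
O = -15 (O = -3 + (-4 - 1*8) = -3 + (-4 - 8) = -3 - 12 = -15)
W(m, t) = m + t + (m + t)/(-18 + t) (W(m, t) = (m + t) + (m + t)/(-18 + t) = m + t + (m + t)/(-18 + t))
W(O, 2 + 8)*C = (((2 + 8)² - 17*(-15) - 17*(2 + 8) - 15*(2 + 8))/(-18 + (2 + 8)))*(-3417/1504) = ((10² + 255 - 17*10 - 15*10)/(-18 + 10))*(-3417/1504) = ((100 + 255 - 170 - 150)/(-8))*(-3417/1504) = -⅛*35*(-3417/1504) = -35/8*(-3417/1504) = 119595/12032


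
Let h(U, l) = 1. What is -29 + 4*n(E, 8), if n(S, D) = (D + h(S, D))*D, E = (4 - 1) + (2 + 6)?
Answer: 259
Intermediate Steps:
E = 11 (E = 3 + 8 = 11)
n(S, D) = D*(1 + D) (n(S, D) = (D + 1)*D = (1 + D)*D = D*(1 + D))
-29 + 4*n(E, 8) = -29 + 4*(8*(1 + 8)) = -29 + 4*(8*9) = -29 + 4*72 = -29 + 288 = 259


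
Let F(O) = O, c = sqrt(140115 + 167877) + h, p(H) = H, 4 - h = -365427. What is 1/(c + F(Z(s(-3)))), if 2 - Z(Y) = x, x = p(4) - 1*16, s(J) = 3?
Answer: 121815/44516580011 - 2*sqrt(76998)/133549740033 ≈ 2.7322e-6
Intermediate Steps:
h = 365431 (h = 4 - 1*(-365427) = 4 + 365427 = 365431)
c = 365431 + 2*sqrt(76998) (c = sqrt(140115 + 167877) + 365431 = sqrt(307992) + 365431 = 2*sqrt(76998) + 365431 = 365431 + 2*sqrt(76998) ≈ 3.6599e+5)
x = -12 (x = 4 - 1*16 = 4 - 16 = -12)
Z(Y) = 14 (Z(Y) = 2 - 1*(-12) = 2 + 12 = 14)
1/(c + F(Z(s(-3)))) = 1/((365431 + 2*sqrt(76998)) + 14) = 1/(365445 + 2*sqrt(76998))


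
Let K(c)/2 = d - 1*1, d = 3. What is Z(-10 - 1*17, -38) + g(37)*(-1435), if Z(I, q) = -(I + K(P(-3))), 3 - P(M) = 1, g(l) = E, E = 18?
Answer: -25807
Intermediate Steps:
g(l) = 18
P(M) = 2 (P(M) = 3 - 1*1 = 3 - 1 = 2)
K(c) = 4 (K(c) = 2*(3 - 1*1) = 2*(3 - 1) = 2*2 = 4)
Z(I, q) = -4 - I (Z(I, q) = -(I + 4) = -(4 + I) = -4 - I)
Z(-10 - 1*17, -38) + g(37)*(-1435) = (-4 - (-10 - 1*17)) + 18*(-1435) = (-4 - (-10 - 17)) - 25830 = (-4 - 1*(-27)) - 25830 = (-4 + 27) - 25830 = 23 - 25830 = -25807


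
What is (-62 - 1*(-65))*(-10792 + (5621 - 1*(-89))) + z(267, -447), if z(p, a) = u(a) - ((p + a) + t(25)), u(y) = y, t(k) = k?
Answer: -15538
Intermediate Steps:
z(p, a) = -25 - p (z(p, a) = a - ((p + a) + 25) = a - ((a + p) + 25) = a - (25 + a + p) = a + (-25 - a - p) = -25 - p)
(-62 - 1*(-65))*(-10792 + (5621 - 1*(-89))) + z(267, -447) = (-62 - 1*(-65))*(-10792 + (5621 - 1*(-89))) + (-25 - 1*267) = (-62 + 65)*(-10792 + (5621 + 89)) + (-25 - 267) = 3*(-10792 + 5710) - 292 = 3*(-5082) - 292 = -15246 - 292 = -15538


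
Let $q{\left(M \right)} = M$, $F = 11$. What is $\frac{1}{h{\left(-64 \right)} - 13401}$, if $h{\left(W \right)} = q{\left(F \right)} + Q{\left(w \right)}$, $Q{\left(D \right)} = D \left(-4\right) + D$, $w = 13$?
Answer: $- \frac{1}{13429} \approx -7.4466 \cdot 10^{-5}$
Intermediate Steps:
$Q{\left(D \right)} = - 3 D$ ($Q{\left(D \right)} = - 4 D + D = - 3 D$)
$h{\left(W \right)} = -28$ ($h{\left(W \right)} = 11 - 39 = -28$)
$\frac{1}{h{\left(-64 \right)} - 13401} = \frac{1}{-28 - 13401} = \frac{1}{-13429} = - \frac{1}{13429}$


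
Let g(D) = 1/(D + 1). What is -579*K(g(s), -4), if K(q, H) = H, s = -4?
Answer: 2316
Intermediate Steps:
g(D) = 1/(1 + D)
-579*K(g(s), -4) = -579*(-4) = 2316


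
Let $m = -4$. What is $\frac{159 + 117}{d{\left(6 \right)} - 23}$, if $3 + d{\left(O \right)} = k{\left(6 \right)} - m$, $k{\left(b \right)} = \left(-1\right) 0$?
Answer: $- \frac{138}{11} \approx -12.545$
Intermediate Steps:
$k{\left(b \right)} = 0$
$d{\left(O \right)} = 1$ ($d{\left(O \right)} = -3 + \left(0 - -4\right) = -3 + \left(0 + 4\right) = -3 + 4 = 1$)
$\frac{159 + 117}{d{\left(6 \right)} - 23} = \frac{159 + 117}{1 - 23} = \frac{1}{-22} \cdot 276 = \left(- \frac{1}{22}\right) 276 = - \frac{138}{11}$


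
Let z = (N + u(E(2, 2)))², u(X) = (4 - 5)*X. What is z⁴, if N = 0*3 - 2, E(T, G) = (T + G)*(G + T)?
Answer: 11019960576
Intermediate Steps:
E(T, G) = (G + T)² (E(T, G) = (G + T)*(G + T) = (G + T)²)
u(X) = -X
N = -2 (N = 0 - 2 = -2)
z = 324 (z = (-2 - (2 + 2)²)² = (-2 - 1*4²)² = (-2 - 1*16)² = (-2 - 16)² = (-18)² = 324)
z⁴ = 324⁴ = 11019960576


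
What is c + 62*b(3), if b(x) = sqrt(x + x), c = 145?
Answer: 145 + 62*sqrt(6) ≈ 296.87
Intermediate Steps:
b(x) = sqrt(2)*sqrt(x) (b(x) = sqrt(2*x) = sqrt(2)*sqrt(x))
c + 62*b(3) = 145 + 62*(sqrt(2)*sqrt(3)) = 145 + 62*sqrt(6)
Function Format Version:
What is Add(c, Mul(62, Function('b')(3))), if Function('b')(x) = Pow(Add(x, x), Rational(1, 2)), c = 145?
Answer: Add(145, Mul(62, Pow(6, Rational(1, 2)))) ≈ 296.87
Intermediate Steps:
Function('b')(x) = Mul(Pow(2, Rational(1, 2)), Pow(x, Rational(1, 2))) (Function('b')(x) = Pow(Mul(2, x), Rational(1, 2)) = Mul(Pow(2, Rational(1, 2)), Pow(x, Rational(1, 2))))
Add(c, Mul(62, Function('b')(3))) = Add(145, Mul(62, Mul(Pow(2, Rational(1, 2)), Pow(3, Rational(1, 2))))) = Add(145, Mul(62, Pow(6, Rational(1, 2))))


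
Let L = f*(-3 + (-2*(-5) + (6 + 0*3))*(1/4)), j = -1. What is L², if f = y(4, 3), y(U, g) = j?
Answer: 1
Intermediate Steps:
y(U, g) = -1
f = -1
L = -1 (L = -(-3 + (-2*(-5) + (6 + 0*3))*(1/4)) = -(-3 + (10 + (6 + 0))*(1*(¼))) = -(-3 + (10 + 6)*(¼)) = -(-3 + 16*(¼)) = -(-3 + 4) = -1*1 = -1)
L² = (-1)² = 1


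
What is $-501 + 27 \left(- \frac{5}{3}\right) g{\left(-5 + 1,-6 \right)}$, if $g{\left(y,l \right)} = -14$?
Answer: $129$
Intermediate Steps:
$-501 + 27 \left(- \frac{5}{3}\right) g{\left(-5 + 1,-6 \right)} = -501 + 27 \left(- \frac{5}{3}\right) \left(-14\right) = -501 - -630 = -501 + 630 = 129$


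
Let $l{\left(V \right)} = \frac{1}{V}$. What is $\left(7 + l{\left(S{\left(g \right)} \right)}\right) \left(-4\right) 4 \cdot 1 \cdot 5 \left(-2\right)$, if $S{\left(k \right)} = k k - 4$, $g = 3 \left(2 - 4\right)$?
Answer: $1125$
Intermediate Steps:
$g = -6$ ($g = 3 \left(-2\right) = -6$)
$S{\left(k \right)} = -4 + k^{2}$ ($S{\left(k \right)} = k^{2} - 4 = -4 + k^{2}$)
$\left(7 + l{\left(S{\left(g \right)} \right)}\right) \left(-4\right) 4 \cdot 1 \cdot 5 \left(-2\right) = \left(7 + \frac{1}{-4 + \left(-6\right)^{2}}\right) \left(-4\right) 4 \cdot 1 \cdot 5 \left(-2\right) = \left(7 + \frac{1}{-4 + 36}\right) \left(-16\right) 1 \cdot 5 \left(-2\right) = \left(7 + \frac{1}{32}\right) \left(-16\right) 5 \left(-2\right) = \left(7 + \frac{1}{32}\right) \left(\left(-80\right) \left(-2\right)\right) = \frac{225}{32} \cdot 160 = 1125$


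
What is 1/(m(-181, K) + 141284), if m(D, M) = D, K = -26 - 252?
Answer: 1/141103 ≈ 7.0870e-6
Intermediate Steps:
K = -278
1/(m(-181, K) + 141284) = 1/(-181 + 141284) = 1/141103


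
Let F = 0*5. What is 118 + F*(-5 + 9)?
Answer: 118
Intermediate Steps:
F = 0
118 + F*(-5 + 9) = 118 + 0*(-5 + 9) = 118 + 0*4 = 118 + 0 = 118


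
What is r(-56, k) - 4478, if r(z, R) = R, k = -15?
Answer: -4493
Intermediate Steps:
r(-56, k) - 4478 = -15 - 4478 = -4493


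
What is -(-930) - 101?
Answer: 829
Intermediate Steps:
-(-930) - 101 = -62*(-15) - 101 = 930 - 101 = 829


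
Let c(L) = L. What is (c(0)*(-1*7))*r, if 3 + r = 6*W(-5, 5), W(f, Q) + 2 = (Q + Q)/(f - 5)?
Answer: 0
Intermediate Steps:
W(f, Q) = -2 + 2*Q/(-5 + f) (W(f, Q) = -2 + (Q + Q)/(f - 5) = -2 + (2*Q)/(-5 + f) = -2 + 2*Q/(-5 + f))
r = -21 (r = -3 + 6*(2*(5 + 5 - 1*(-5))/(-5 - 5)) = -3 + 6*(2*(5 + 5 + 5)/(-10)) = -3 + 6*(2*(-1/10)*15) = -3 + 6*(-3) = -3 - 18 = -21)
(c(0)*(-1*7))*r = (0*(-1*7))*(-21) = (0*(-7))*(-21) = 0*(-21) = 0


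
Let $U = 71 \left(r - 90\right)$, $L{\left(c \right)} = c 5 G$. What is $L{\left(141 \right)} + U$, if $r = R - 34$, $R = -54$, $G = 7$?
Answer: $-7703$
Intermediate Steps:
$r = -88$ ($r = -54 - 34 = -88$)
$L{\left(c \right)} = 35 c$ ($L{\left(c \right)} = c 5 \cdot 7 = 5 c 7 = 35 c$)
$U = -12638$ ($U = 71 \left(-88 - 90\right) = 71 \left(-178\right) = -12638$)
$L{\left(141 \right)} + U = 35 \cdot 141 - 12638 = 4935 - 12638 = -7703$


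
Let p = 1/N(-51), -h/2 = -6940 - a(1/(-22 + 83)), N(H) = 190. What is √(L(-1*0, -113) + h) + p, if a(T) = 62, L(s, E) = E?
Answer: 1/190 + √13891 ≈ 117.87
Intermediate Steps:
h = 14004 (h = -2*(-6940 - 1*62) = -2*(-6940 - 62) = -2*(-7002) = 14004)
p = 1/190 ≈ 0.0052632
√(L(-1*0, -113) + h) + p = √(-113 + 14004) + 1/190 = √13891 + 1/190 = 1/190 + √13891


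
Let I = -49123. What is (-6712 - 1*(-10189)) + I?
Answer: -45646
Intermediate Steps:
(-6712 - 1*(-10189)) + I = (-6712 - 1*(-10189)) - 49123 = (-6712 + 10189) - 49123 = 3477 - 49123 = -45646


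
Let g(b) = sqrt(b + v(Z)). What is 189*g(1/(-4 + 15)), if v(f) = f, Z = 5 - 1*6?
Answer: 189*I*sqrt(110)/11 ≈ 180.2*I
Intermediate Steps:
Z = -1 (Z = 5 - 6 = -1)
g(b) = sqrt(-1 + b) (g(b) = sqrt(b - 1) = sqrt(-1 + b))
189*g(1/(-4 + 15)) = 189*sqrt(-1 + 1/(-4 + 15)) = 189*sqrt(-1 + 1/11) = 189*sqrt(-10/11) = 189*(I*sqrt(110)/11) = 189*I*sqrt(110)/11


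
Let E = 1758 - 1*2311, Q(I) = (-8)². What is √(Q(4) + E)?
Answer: I*√489 ≈ 22.113*I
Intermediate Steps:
Q(I) = 64
E = -553 (E = 1758 - 2311 = -553)
√(Q(4) + E) = √(64 - 553) = √(-489) = I*√489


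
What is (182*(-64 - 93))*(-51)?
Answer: 1457274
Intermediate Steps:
(182*(-64 - 93))*(-51) = (182*(-157))*(-51) = -28574*(-51) = 1457274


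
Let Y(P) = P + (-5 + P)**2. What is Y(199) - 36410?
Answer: 1425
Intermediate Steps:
Y(199) - 36410 = (199 + (-5 + 199)**2) - 36410 = (199 + 194**2) - 36410 = (199 + 37636) - 36410 = 37835 - 36410 = 1425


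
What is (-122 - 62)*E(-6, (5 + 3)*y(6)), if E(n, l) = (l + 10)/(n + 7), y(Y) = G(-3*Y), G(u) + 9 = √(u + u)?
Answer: 11408 - 8832*I ≈ 11408.0 - 8832.0*I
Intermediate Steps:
G(u) = -9 + √2*√u (G(u) = -9 + √(u + u) = -9 + √(2*u) = -9 + √2*√u)
y(Y) = -9 + √6*√(-Y) (y(Y) = -9 + √2*√(-3*Y) = -9 + √2*(√3*√(-Y)) = -9 + √6*√(-Y))
E(n, l) = (10 + l)/(7 + n)
(-122 - 62)*E(-6, (5 + 3)*y(6)) = (-122 - 62)*((10 + (5 + 3)*(-9 + √6*√(-1*6)))/(7 - 6)) = -184*(10 + 8*(-9 + √6*√(-6)))/1 = -184*(10 + 8*(-9 + √6*(I*√6))) = -184*(10 + 8*(-9 + 6*I)) = -184*(10 + (-72 + 48*I)) = -184*(-62 + 48*I) = 11408 - 8832*I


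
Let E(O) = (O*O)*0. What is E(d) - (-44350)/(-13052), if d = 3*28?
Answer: -22175/6526 ≈ -3.3979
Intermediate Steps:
d = 84
E(O) = 0 (E(O) = O²*0 = 0)
E(d) - (-44350)/(-13052) = 0 - (-44350)/(-13052) = 0 - (-44350)*(-1)/13052 = 0 - 1*22175/6526 = 0 - 22175/6526 = -22175/6526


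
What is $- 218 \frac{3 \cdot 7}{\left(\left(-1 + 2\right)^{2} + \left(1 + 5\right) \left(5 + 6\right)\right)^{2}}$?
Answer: $- \frac{4578}{4489} \approx -1.0198$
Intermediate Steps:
$- 218 \frac{3 \cdot 7}{\left(\left(-1 + 2\right)^{2} + \left(1 + 5\right) \left(5 + 6\right)\right)^{2}} = - 218 \frac{21}{\left(1^{2} + 6 \cdot 11\right)^{2}} = - 218 \frac{21}{\left(1 + 66\right)^{2}} = - 218 \frac{21}{67^{2}} = - 218 \cdot \frac{21}{4489} = - 218 \cdot 21 \cdot \frac{1}{4489} = \left(-218\right) \frac{21}{4489} = - \frac{4578}{4489}$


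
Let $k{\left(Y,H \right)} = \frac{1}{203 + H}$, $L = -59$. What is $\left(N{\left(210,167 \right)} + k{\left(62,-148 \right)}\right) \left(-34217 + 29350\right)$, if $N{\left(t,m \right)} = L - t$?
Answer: $\frac{72002398}{55} \approx 1.3091 \cdot 10^{6}$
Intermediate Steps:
$N{\left(t,m \right)} = -59 - t$
$\left(N{\left(210,167 \right)} + k{\left(62,-148 \right)}\right) \left(-34217 + 29350\right) = \left(\left(-59 - 210\right) + \frac{1}{203 - 148}\right) \left(-34217 + 29350\right) = \left(\left(-59 - 210\right) + \frac{1}{55}\right) \left(-4867\right) = \left(-269 + \frac{1}{55}\right) \left(-4867\right) = \left(- \frac{14794}{55}\right) \left(-4867\right) = \frac{72002398}{55}$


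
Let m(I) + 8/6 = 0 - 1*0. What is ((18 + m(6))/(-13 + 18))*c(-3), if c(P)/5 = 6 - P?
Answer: 150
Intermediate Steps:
c(P) = 30 - 5*P (c(P) = 5*(6 - P) = 30 - 5*P)
m(I) = -4/3 (m(I) = -4/3 + (0 - 1*0) = -4/3 + (0 + 0) = -4/3 + 0 = -4/3)
((18 + m(6))/(-13 + 18))*c(-3) = ((18 - 4/3)/(-13 + 18))*(30 - 5*(-3)) = ((50/3)/5)*(30 + 15) = ((50/3)*(⅕))*45 = (10/3)*45 = 150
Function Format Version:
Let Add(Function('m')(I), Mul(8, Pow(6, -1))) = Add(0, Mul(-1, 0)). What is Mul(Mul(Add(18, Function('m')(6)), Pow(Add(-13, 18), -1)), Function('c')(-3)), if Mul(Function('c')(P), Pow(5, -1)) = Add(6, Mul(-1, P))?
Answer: 150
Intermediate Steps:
Function('c')(P) = Add(30, Mul(-5, P)) (Function('c')(P) = Mul(5, Add(6, Mul(-1, P))) = Add(30, Mul(-5, P)))
Function('m')(I) = Rational(-4, 3) (Function('m')(I) = Add(Rational(-4, 3), Add(0, Mul(-1, 0))) = Add(Rational(-4, 3), Add(0, 0)) = Add(Rational(-4, 3), 0) = Rational(-4, 3))
Mul(Mul(Add(18, Function('m')(6)), Pow(Add(-13, 18), -1)), Function('c')(-3)) = Mul(Mul(Add(18, Rational(-4, 3)), Pow(Add(-13, 18), -1)), Add(30, Mul(-5, -3))) = Mul(Mul(Rational(50, 3), Pow(5, -1)), Add(30, 15)) = Mul(Mul(Rational(50, 3), Rational(1, 5)), 45) = Mul(Rational(10, 3), 45) = 150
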